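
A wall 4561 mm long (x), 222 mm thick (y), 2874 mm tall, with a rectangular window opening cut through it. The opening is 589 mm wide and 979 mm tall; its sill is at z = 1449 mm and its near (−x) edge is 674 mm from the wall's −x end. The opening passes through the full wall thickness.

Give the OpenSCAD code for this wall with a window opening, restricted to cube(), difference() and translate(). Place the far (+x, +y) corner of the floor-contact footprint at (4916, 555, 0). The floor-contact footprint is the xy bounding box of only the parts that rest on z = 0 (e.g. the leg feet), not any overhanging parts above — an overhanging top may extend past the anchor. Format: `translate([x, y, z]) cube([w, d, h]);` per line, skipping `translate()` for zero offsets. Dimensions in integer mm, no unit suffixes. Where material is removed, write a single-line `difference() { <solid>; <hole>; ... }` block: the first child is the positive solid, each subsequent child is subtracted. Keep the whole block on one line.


difference() { translate([355, 333, 0]) cube([4561, 222, 2874]); translate([1029, 333, 1449]) cube([589, 222, 979]); }


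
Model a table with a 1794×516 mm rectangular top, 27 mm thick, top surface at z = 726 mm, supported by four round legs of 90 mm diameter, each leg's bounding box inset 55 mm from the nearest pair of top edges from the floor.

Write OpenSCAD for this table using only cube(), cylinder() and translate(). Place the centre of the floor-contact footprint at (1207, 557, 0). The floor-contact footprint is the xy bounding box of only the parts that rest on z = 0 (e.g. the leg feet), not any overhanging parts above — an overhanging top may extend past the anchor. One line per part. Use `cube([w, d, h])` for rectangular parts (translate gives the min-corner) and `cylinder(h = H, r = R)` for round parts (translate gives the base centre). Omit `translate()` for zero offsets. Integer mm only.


translate([310, 299, 699]) cube([1794, 516, 27]);
translate([410, 399, 0]) cylinder(h = 699, r = 45);
translate([2004, 399, 0]) cylinder(h = 699, r = 45);
translate([410, 715, 0]) cylinder(h = 699, r = 45);
translate([2004, 715, 0]) cylinder(h = 699, r = 45);


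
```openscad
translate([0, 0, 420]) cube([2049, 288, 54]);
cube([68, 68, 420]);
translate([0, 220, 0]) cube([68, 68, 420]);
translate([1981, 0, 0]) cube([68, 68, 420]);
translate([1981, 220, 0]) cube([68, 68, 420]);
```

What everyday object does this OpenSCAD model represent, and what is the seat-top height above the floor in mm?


A bench. The seat-top height is 474 mm.

A long slab on four corner posts — a bench. The slab sits at z = 420 with thickness 54, so the top is 420 + 54 = 474 mm.


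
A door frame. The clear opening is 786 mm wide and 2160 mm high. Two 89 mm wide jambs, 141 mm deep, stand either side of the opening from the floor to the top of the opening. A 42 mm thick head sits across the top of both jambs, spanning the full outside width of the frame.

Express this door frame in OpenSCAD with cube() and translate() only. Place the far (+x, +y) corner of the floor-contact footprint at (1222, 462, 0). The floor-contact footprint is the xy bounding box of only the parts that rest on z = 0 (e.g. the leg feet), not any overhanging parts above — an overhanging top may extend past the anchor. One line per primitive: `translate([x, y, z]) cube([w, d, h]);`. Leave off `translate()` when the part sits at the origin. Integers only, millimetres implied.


translate([258, 321, 0]) cube([89, 141, 2160]);
translate([1133, 321, 0]) cube([89, 141, 2160]);
translate([258, 321, 2160]) cube([964, 141, 42]);


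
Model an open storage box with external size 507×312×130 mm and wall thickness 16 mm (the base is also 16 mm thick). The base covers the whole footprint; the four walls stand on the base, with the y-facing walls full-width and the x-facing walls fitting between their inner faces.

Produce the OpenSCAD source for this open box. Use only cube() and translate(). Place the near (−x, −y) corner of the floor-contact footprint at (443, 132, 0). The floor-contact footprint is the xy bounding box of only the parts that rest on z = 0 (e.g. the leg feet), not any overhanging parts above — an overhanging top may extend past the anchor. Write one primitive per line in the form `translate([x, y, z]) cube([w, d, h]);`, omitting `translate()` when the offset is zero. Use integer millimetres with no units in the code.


translate([443, 132, 0]) cube([507, 312, 16]);
translate([443, 132, 16]) cube([507, 16, 114]);
translate([443, 428, 16]) cube([507, 16, 114]);
translate([443, 148, 16]) cube([16, 280, 114]);
translate([934, 148, 16]) cube([16, 280, 114]);


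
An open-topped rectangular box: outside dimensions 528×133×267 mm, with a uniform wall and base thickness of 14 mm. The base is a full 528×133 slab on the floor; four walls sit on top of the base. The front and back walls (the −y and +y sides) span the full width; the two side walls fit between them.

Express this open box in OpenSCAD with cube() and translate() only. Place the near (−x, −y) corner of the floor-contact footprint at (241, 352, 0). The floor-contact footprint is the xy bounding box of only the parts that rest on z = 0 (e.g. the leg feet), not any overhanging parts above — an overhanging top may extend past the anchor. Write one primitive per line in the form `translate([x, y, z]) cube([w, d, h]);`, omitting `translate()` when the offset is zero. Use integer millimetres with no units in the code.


translate([241, 352, 0]) cube([528, 133, 14]);
translate([241, 352, 14]) cube([528, 14, 253]);
translate([241, 471, 14]) cube([528, 14, 253]);
translate([241, 366, 14]) cube([14, 105, 253]);
translate([755, 366, 14]) cube([14, 105, 253]);


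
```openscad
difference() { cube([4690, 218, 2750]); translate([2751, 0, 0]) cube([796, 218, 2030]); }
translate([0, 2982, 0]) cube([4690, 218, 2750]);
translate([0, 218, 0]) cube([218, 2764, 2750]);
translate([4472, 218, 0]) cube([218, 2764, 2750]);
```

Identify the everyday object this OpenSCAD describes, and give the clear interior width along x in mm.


A single room. The interior width is 4254 mm.

Four walls enclosing a rectangle with a door in the front wall — a room. Outside width 4690 minus two 218 mm walls gives 4254 mm.


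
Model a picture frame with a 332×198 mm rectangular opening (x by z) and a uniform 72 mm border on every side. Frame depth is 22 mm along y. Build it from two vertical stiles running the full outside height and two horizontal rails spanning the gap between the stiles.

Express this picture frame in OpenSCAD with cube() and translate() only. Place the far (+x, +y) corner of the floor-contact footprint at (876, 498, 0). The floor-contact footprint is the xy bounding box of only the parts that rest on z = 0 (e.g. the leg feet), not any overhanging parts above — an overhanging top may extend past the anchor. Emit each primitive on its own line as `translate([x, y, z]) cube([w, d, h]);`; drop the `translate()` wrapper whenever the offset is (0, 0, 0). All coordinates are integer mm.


translate([400, 476, 0]) cube([72, 22, 342]);
translate([804, 476, 0]) cube([72, 22, 342]);
translate([472, 476, 0]) cube([332, 22, 72]);
translate([472, 476, 270]) cube([332, 22, 72]);


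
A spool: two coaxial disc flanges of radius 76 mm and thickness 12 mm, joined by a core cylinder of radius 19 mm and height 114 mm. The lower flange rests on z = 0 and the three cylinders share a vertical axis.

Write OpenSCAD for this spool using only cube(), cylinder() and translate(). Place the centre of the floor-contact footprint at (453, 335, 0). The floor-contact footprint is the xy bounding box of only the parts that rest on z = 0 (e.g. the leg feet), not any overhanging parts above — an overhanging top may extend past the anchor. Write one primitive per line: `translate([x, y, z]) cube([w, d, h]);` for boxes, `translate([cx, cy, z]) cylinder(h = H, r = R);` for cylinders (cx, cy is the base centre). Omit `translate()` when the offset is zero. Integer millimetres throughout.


translate([453, 335, 0]) cylinder(h = 12, r = 76);
translate([453, 335, 12]) cylinder(h = 114, r = 19);
translate([453, 335, 126]) cylinder(h = 12, r = 76);


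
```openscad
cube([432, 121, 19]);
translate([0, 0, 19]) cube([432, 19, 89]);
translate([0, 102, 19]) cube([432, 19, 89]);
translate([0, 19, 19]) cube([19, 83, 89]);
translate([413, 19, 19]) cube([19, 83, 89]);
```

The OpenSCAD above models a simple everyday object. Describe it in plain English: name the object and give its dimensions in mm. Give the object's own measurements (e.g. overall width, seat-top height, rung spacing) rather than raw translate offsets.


An open-topped rectangular box: outside dimensions 432×121×108 mm, with a uniform wall and base thickness of 19 mm. The base is a full 432×121 slab on the floor; four walls sit on top of the base. The front and back walls (the −y and +y sides) span the full width; the two side walls fit between them.


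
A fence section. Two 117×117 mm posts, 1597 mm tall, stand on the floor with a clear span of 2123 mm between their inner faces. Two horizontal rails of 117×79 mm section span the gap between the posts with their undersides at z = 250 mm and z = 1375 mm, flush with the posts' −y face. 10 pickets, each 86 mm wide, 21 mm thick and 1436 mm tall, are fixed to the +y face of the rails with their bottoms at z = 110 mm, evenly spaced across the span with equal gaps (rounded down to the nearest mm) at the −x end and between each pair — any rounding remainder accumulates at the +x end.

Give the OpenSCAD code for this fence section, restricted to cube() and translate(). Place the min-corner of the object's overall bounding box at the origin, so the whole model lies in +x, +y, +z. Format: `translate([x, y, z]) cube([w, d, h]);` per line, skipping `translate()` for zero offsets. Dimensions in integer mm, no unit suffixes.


cube([117, 117, 1597]);
translate([2240, 0, 0]) cube([117, 117, 1597]);
translate([117, 0, 250]) cube([2123, 117, 79]);
translate([117, 0, 1375]) cube([2123, 117, 79]);
translate([231, 117, 110]) cube([86, 21, 1436]);
translate([431, 117, 110]) cube([86, 21, 1436]);
translate([631, 117, 110]) cube([86, 21, 1436]);
translate([831, 117, 110]) cube([86, 21, 1436]);
translate([1031, 117, 110]) cube([86, 21, 1436]);
translate([1231, 117, 110]) cube([86, 21, 1436]);
translate([1431, 117, 110]) cube([86, 21, 1436]);
translate([1631, 117, 110]) cube([86, 21, 1436]);
translate([1831, 117, 110]) cube([86, 21, 1436]);
translate([2031, 117, 110]) cube([86, 21, 1436]);


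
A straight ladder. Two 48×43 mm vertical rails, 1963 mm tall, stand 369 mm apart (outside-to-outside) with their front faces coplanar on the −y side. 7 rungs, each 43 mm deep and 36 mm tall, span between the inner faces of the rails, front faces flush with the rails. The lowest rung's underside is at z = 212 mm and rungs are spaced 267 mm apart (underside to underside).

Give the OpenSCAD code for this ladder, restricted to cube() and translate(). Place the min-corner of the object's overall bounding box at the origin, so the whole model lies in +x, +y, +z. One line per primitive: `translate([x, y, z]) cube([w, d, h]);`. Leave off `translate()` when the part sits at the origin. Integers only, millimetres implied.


// rung span = 369 - 2*48 = 273
// rung[k] z = 212 + k*267
cube([48, 43, 1963]);
translate([321, 0, 0]) cube([48, 43, 1963]);
translate([48, 0, 212]) cube([273, 43, 36]);
translate([48, 0, 479]) cube([273, 43, 36]);
translate([48, 0, 746]) cube([273, 43, 36]);
translate([48, 0, 1013]) cube([273, 43, 36]);
translate([48, 0, 1280]) cube([273, 43, 36]);
translate([48, 0, 1547]) cube([273, 43, 36]);
translate([48, 0, 1814]) cube([273, 43, 36]);


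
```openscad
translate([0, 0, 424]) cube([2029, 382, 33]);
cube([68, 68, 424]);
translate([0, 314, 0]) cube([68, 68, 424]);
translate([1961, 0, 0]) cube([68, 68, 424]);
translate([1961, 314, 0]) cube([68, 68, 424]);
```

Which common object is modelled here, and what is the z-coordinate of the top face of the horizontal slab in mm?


A bench. The seat-top height is 457 mm.

A long slab on four corner posts — a bench. The slab sits at z = 424 with thickness 33, so the top is 424 + 33 = 457 mm.


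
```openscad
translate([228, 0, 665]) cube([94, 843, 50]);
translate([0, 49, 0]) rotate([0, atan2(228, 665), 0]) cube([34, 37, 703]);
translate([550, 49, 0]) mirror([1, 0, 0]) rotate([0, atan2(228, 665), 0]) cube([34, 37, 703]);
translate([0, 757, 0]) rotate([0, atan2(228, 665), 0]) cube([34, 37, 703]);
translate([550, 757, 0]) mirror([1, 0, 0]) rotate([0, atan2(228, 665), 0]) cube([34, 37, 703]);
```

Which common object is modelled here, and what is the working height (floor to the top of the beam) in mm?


A sawhorse. The overall height is 715 mm.

A beam across two mirrored pairs of raked legs — a sawhorse. The beam's underside is at z = 665 (matching the legs' vertical rise in atan2(228, 665)) and the beam is 50 mm tall, so its top is at 665 + 50 = 715 mm. The raked legs top out at the beam's underside, so that is the highest point.


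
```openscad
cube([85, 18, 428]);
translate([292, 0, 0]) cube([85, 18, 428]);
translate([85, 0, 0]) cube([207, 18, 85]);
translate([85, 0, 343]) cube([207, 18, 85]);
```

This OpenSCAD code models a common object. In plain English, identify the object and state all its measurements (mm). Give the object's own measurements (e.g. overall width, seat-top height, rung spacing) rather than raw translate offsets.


A rectangular picture frame lying in the x–z plane (depth along y). The opening is 207 mm wide (x) by 258 mm tall (z), surrounded by a border 85 mm wide on all four sides. The frame is 18 mm deep and is made of two full-height vertical stiles with two horizontal rails fitted between them.


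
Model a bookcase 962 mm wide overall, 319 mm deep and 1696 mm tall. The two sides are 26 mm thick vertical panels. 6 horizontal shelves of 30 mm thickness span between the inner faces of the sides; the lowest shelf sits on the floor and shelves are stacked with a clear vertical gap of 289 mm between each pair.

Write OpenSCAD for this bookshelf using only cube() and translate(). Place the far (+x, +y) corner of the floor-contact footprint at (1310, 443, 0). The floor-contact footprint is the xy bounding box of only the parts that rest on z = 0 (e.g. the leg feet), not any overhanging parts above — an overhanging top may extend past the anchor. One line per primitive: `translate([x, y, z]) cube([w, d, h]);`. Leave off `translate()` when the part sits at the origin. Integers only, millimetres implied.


translate([348, 124, 0]) cube([26, 319, 1696]);
translate([1284, 124, 0]) cube([26, 319, 1696]);
translate([374, 124, 0]) cube([910, 319, 30]);
translate([374, 124, 319]) cube([910, 319, 30]);
translate([374, 124, 638]) cube([910, 319, 30]);
translate([374, 124, 957]) cube([910, 319, 30]);
translate([374, 124, 1276]) cube([910, 319, 30]);
translate([374, 124, 1595]) cube([910, 319, 30]);


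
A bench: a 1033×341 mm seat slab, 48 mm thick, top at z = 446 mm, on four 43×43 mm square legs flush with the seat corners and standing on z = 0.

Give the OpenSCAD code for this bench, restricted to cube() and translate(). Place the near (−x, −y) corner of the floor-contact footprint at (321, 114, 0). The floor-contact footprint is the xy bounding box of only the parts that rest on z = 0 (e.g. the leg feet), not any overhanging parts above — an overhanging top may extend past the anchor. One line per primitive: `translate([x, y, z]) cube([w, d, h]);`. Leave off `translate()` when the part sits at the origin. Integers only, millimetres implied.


// leg_h = 446 − 48 = 398
translate([321, 114, 398]) cube([1033, 341, 48]);
translate([321, 114, 0]) cube([43, 43, 398]);
translate([321, 412, 0]) cube([43, 43, 398]);
translate([1311, 114, 0]) cube([43, 43, 398]);
translate([1311, 412, 0]) cube([43, 43, 398]);


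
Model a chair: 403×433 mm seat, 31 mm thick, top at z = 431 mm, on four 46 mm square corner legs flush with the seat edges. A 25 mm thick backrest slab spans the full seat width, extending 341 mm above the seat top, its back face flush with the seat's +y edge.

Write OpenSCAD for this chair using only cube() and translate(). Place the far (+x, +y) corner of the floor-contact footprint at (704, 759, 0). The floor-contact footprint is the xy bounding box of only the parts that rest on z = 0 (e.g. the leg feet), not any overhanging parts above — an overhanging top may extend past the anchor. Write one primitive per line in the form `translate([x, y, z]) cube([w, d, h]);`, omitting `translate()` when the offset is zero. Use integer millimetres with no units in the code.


translate([301, 326, 400]) cube([403, 433, 31]);
translate([301, 326, 0]) cube([46, 46, 400]);
translate([658, 326, 0]) cube([46, 46, 400]);
translate([301, 713, 0]) cube([46, 46, 400]);
translate([658, 713, 0]) cube([46, 46, 400]);
translate([301, 734, 431]) cube([403, 25, 341]);


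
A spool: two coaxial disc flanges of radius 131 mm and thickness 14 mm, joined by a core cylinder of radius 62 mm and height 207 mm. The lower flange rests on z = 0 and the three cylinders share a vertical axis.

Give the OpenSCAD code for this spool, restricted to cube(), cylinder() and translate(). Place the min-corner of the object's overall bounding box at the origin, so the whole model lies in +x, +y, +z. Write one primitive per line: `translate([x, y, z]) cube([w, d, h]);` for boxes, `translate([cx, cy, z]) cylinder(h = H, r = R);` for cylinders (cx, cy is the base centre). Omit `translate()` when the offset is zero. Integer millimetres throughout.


translate([131, 131, 0]) cylinder(h = 14, r = 131);
translate([131, 131, 14]) cylinder(h = 207, r = 62);
translate([131, 131, 221]) cylinder(h = 14, r = 131);


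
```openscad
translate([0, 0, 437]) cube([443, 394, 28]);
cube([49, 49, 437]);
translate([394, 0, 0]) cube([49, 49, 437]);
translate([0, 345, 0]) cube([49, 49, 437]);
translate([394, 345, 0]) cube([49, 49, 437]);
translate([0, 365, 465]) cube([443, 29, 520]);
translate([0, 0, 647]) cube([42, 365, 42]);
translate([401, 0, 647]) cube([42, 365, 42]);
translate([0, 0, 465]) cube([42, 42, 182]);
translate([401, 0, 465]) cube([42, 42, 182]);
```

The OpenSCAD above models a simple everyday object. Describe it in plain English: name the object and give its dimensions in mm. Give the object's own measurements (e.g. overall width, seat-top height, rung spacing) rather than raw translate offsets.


A chair. The seat is a 443×394×28 mm slab with its top at z = 465 mm, on four 49×49 mm corner legs (flush with the seat edges, standing on z = 0). A flat backrest 29 mm thick, 520 mm tall, spans the full seat width and rises from the seat top along its +y edge, rear face flush with the rear of the seat. Two armrests of 42×42 mm section run along each side from the seat's front edge to the front of the backrest, top faces 224 mm above the seat top and outer faces flush with the seat's x-edges; a 42×42 mm post under the front of each armrest stands on the seat at the front corner.


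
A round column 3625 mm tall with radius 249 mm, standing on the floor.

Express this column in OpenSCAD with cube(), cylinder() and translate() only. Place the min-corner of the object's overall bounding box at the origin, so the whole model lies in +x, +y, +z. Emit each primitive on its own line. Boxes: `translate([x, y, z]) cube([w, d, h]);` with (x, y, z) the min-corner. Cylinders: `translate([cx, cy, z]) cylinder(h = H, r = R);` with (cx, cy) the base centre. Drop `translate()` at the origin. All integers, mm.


translate([249, 249, 0]) cylinder(h = 3625, r = 249);


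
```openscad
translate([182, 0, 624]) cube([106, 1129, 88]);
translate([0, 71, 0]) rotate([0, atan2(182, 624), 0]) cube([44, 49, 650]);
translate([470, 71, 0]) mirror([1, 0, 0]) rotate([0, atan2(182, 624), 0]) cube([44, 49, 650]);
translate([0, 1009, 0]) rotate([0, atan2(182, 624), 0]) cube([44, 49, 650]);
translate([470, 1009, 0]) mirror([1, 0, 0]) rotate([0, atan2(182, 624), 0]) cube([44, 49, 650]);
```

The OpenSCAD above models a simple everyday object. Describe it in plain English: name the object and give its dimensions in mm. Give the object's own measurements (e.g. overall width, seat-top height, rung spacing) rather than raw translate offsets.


A sawhorse. A 106×1129×88 mm beam (x, y, z) sits on two A-frame leg pairs. Each pair is two raked legs of 44×49 mm section (49 mm along y) splaying symmetrically in x. Each leg rises 624 mm vertically over 182 mm of horizontal reach and is 650 mm long along its own axis. Every leg's outer bottom edge rests on the floor and its outer top edge meets a bottom edge of the beam — the left legs (tilting toward +x) meet the beam's −x bottom edge, the right legs (their mirror images, tilting toward −x) meet its +x bottom edge — so the leg tops tuck under the beam, the beam's underside is 624 mm above the floor, and the feet are 470 mm apart outside-to-outside with the beam centred between them. The two leg pairs are set in 71 mm from either end of the beam.


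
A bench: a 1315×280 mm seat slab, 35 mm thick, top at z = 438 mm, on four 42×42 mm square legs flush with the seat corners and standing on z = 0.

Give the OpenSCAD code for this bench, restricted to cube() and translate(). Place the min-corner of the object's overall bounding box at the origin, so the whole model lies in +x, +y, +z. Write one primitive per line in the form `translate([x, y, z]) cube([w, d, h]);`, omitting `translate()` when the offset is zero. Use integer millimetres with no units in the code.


translate([0, 0, 403]) cube([1315, 280, 35]);
cube([42, 42, 403]);
translate([0, 238, 0]) cube([42, 42, 403]);
translate([1273, 0, 0]) cube([42, 42, 403]);
translate([1273, 238, 0]) cube([42, 42, 403]);


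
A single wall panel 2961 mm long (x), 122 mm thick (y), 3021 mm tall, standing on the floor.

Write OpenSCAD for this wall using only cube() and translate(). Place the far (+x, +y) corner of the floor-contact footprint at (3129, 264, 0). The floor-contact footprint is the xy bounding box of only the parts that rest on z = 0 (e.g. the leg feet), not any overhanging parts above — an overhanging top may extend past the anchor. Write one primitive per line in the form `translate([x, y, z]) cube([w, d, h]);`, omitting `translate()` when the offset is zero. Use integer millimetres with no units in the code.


translate([168, 142, 0]) cube([2961, 122, 3021]);


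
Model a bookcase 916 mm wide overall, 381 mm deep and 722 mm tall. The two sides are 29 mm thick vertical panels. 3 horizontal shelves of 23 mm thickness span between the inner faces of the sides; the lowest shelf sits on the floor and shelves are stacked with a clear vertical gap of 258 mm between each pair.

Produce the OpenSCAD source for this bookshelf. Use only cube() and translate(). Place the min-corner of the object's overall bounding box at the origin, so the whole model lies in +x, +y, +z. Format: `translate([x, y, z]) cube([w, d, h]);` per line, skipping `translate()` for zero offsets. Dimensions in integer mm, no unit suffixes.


cube([29, 381, 722]);
translate([887, 0, 0]) cube([29, 381, 722]);
translate([29, 0, 0]) cube([858, 381, 23]);
translate([29, 0, 281]) cube([858, 381, 23]);
translate([29, 0, 562]) cube([858, 381, 23]);


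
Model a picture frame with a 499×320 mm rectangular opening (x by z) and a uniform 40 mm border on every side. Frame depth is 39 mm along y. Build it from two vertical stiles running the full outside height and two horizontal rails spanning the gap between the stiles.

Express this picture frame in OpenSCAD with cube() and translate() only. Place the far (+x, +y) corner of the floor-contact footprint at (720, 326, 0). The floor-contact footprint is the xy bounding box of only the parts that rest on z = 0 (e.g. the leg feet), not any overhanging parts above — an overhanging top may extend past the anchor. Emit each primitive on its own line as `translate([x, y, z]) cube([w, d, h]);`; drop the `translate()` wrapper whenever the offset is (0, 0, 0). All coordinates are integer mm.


translate([141, 287, 0]) cube([40, 39, 400]);
translate([680, 287, 0]) cube([40, 39, 400]);
translate([181, 287, 0]) cube([499, 39, 40]);
translate([181, 287, 360]) cube([499, 39, 40]);


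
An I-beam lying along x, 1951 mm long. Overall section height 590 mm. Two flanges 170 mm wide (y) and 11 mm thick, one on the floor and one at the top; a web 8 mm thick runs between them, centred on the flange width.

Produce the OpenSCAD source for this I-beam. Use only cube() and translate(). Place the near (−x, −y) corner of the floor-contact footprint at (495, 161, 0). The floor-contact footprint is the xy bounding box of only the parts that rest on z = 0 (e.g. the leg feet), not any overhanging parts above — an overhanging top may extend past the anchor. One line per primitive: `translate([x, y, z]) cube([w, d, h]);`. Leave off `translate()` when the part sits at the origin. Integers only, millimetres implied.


translate([495, 161, 0]) cube([1951, 170, 11]);
translate([495, 242, 11]) cube([1951, 8, 568]);
translate([495, 161, 579]) cube([1951, 170, 11]);


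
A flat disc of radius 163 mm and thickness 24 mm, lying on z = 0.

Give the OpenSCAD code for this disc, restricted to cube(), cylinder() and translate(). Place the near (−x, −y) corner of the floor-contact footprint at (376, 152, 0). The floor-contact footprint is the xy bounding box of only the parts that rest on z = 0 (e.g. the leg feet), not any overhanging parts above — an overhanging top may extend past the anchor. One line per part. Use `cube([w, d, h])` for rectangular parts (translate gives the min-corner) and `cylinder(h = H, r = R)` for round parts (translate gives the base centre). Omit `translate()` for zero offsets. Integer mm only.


translate([539, 315, 0]) cylinder(h = 24, r = 163);


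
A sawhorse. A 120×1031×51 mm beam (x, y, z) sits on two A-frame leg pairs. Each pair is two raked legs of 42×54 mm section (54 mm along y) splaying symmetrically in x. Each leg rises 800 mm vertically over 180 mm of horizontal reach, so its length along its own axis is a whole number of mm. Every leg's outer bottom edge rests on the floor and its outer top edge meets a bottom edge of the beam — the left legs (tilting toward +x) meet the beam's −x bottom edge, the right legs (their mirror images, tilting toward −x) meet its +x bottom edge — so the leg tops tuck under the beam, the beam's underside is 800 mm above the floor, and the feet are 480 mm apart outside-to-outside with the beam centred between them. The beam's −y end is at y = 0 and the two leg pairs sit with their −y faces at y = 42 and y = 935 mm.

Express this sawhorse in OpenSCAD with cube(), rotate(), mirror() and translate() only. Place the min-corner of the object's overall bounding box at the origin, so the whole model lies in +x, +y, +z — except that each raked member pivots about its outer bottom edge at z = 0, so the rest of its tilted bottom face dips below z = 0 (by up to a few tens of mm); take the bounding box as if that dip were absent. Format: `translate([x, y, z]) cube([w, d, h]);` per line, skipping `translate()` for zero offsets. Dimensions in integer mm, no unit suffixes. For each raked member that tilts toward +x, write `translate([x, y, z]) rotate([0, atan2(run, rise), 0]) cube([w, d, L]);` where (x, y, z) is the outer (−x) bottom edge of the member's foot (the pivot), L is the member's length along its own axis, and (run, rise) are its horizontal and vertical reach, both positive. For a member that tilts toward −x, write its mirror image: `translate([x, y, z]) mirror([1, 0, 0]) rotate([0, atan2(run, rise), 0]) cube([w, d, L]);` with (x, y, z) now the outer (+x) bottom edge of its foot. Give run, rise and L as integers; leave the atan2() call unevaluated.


translate([180, 0, 800]) cube([120, 1031, 51]);
translate([0, 42, 0]) rotate([0, atan2(180, 800), 0]) cube([42, 54, 820]);
translate([480, 42, 0]) mirror([1, 0, 0]) rotate([0, atan2(180, 800), 0]) cube([42, 54, 820]);
translate([0, 935, 0]) rotate([0, atan2(180, 800), 0]) cube([42, 54, 820]);
translate([480, 935, 0]) mirror([1, 0, 0]) rotate([0, atan2(180, 800), 0]) cube([42, 54, 820]);


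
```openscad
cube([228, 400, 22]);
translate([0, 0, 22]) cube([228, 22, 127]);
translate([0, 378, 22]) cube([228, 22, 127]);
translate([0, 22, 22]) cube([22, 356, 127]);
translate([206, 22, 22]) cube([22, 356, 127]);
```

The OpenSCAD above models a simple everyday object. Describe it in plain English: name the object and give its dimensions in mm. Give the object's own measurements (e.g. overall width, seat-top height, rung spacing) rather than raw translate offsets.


An open-topped rectangular box: outside dimensions 228×400×149 mm, with a uniform wall and base thickness of 22 mm. The base is a full 228×400 slab on the floor; four walls sit on top of the base. The front and back walls (the −y and +y sides) span the full width; the two side walls fit between them.


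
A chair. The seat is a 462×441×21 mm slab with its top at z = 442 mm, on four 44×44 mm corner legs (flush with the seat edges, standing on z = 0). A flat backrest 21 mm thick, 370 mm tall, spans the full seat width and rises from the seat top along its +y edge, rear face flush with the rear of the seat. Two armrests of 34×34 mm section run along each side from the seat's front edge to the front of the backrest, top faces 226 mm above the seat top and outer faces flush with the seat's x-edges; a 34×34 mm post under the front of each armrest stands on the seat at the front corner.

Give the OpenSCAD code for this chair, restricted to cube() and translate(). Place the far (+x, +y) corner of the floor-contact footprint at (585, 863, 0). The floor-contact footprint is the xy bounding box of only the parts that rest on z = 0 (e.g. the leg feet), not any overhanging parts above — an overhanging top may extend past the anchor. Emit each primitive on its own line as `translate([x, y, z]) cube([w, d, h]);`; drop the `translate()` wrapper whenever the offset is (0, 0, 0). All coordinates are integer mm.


translate([123, 422, 421]) cube([462, 441, 21]);
translate([123, 422, 0]) cube([44, 44, 421]);
translate([541, 422, 0]) cube([44, 44, 421]);
translate([123, 819, 0]) cube([44, 44, 421]);
translate([541, 819, 0]) cube([44, 44, 421]);
translate([123, 842, 442]) cube([462, 21, 370]);
translate([123, 422, 634]) cube([34, 420, 34]);
translate([551, 422, 634]) cube([34, 420, 34]);
translate([123, 422, 442]) cube([34, 34, 192]);
translate([551, 422, 442]) cube([34, 34, 192]);


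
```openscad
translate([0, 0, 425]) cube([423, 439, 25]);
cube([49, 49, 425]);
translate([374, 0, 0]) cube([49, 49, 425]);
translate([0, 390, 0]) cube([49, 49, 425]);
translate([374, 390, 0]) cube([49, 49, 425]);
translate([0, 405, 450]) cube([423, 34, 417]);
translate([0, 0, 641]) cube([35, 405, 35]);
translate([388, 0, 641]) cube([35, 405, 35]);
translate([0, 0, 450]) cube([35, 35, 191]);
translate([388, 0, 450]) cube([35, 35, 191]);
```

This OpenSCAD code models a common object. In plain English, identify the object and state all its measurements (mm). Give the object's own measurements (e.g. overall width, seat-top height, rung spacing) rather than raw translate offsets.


A chair. The seat is a 423×439×25 mm slab with its top at z = 450 mm, on four 49×49 mm corner legs (flush with the seat edges, standing on z = 0). A flat backrest 34 mm thick, 417 mm tall, spans the full seat width and rises from the seat top along its +y edge, rear face flush with the rear of the seat. Two armrests of 35×35 mm section run along each side from the seat's front edge to the front of the backrest, top faces 226 mm above the seat top and outer faces flush with the seat's x-edges; a 35×35 mm post under the front of each armrest stands on the seat at the front corner.


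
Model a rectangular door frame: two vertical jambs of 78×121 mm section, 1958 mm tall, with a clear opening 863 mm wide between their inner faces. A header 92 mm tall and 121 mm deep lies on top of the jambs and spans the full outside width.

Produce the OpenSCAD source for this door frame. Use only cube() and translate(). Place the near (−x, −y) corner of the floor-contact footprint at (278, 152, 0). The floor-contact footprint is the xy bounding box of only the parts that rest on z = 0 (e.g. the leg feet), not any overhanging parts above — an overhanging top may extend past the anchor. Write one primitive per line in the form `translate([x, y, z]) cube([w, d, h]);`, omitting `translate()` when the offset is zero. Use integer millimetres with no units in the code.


translate([278, 152, 0]) cube([78, 121, 1958]);
translate([1219, 152, 0]) cube([78, 121, 1958]);
translate([278, 152, 1958]) cube([1019, 121, 92]);


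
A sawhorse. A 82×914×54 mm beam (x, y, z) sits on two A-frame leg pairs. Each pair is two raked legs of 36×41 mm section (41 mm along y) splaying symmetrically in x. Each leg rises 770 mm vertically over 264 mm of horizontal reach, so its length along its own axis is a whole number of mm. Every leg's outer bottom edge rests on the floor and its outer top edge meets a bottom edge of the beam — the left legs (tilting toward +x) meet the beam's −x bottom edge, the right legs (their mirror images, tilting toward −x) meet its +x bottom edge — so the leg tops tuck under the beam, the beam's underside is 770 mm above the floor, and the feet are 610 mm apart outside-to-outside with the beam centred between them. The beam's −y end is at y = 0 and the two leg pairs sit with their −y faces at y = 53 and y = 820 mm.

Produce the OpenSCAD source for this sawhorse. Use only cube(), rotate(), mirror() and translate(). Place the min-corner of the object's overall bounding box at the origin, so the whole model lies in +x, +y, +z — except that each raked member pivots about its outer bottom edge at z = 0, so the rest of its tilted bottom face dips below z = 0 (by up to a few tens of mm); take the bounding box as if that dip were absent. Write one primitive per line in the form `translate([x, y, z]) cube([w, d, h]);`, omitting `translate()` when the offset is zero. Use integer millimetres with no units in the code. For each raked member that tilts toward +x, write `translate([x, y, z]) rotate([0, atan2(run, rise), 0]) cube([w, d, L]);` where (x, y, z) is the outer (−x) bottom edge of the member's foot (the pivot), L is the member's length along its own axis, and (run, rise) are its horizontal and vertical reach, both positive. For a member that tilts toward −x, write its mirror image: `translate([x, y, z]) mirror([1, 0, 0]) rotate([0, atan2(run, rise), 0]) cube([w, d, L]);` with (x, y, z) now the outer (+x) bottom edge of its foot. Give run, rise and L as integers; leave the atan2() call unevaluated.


// leg length = √(264² + 770²) = 814
// right-leg outer foot x = 2·264 + 82 = 610
// beam min-corner = (264, 0, 770)
translate([264, 0, 770]) cube([82, 914, 54]);
translate([0, 53, 0]) rotate([0, atan2(264, 770), 0]) cube([36, 41, 814]);
translate([610, 53, 0]) mirror([1, 0, 0]) rotate([0, atan2(264, 770), 0]) cube([36, 41, 814]);
translate([0, 820, 0]) rotate([0, atan2(264, 770), 0]) cube([36, 41, 814]);
translate([610, 820, 0]) mirror([1, 0, 0]) rotate([0, atan2(264, 770), 0]) cube([36, 41, 814]);


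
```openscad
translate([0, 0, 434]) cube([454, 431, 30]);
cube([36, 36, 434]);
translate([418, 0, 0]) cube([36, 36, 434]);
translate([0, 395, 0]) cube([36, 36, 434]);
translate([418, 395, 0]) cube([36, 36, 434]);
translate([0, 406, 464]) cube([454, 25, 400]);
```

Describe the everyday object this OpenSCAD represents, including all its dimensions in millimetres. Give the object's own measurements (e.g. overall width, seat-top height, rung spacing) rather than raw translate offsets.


A chair. The seat is a 454×431×30 mm slab with its top at z = 464 mm, on four 36×36 mm corner legs (flush with the seat edges, standing on z = 0). A flat backrest 25 mm thick, 400 mm tall, spans the full seat width and rises from the seat top along its +y edge, rear face flush with the rear of the seat.


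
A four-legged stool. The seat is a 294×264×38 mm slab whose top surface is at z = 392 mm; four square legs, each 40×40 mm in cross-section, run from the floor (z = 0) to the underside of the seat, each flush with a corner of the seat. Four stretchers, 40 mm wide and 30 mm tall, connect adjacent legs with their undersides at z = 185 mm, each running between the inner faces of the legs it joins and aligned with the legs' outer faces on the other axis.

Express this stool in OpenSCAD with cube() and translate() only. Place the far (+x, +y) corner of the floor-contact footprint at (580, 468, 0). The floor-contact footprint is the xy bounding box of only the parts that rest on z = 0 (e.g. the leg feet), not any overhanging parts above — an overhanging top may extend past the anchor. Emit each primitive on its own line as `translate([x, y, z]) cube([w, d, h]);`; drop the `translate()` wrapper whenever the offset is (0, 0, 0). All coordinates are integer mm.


translate([286, 204, 354]) cube([294, 264, 38]);
translate([286, 204, 0]) cube([40, 40, 354]);
translate([540, 204, 0]) cube([40, 40, 354]);
translate([286, 428, 0]) cube([40, 40, 354]);
translate([540, 428, 0]) cube([40, 40, 354]);
translate([326, 204, 185]) cube([214, 40, 30]);
translate([326, 428, 185]) cube([214, 40, 30]);
translate([286, 244, 185]) cube([40, 184, 30]);
translate([540, 244, 185]) cube([40, 184, 30]);


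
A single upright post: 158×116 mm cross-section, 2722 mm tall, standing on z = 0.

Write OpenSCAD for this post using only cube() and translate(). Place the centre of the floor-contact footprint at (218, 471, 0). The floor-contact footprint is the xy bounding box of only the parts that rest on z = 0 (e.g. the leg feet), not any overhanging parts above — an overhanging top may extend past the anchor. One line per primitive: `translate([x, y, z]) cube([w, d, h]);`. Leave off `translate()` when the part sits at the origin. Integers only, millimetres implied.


translate([139, 413, 0]) cube([158, 116, 2722]);


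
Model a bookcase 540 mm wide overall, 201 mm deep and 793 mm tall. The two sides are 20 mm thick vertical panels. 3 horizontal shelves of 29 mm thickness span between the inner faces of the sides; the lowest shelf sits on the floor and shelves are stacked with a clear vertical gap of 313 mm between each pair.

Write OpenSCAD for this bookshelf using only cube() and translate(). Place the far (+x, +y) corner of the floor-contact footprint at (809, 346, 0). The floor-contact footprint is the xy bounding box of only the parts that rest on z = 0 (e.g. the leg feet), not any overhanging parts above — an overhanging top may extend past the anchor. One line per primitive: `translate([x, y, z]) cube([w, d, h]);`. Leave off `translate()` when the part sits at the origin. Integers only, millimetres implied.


translate([269, 145, 0]) cube([20, 201, 793]);
translate([789, 145, 0]) cube([20, 201, 793]);
translate([289, 145, 0]) cube([500, 201, 29]);
translate([289, 145, 342]) cube([500, 201, 29]);
translate([289, 145, 684]) cube([500, 201, 29]);


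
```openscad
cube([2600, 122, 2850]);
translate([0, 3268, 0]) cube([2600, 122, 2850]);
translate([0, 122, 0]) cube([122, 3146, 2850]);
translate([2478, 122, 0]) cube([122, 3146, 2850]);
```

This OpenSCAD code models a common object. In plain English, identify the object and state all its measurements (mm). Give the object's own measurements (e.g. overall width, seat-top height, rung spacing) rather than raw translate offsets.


The wall frame of a small rectangular building: four walls, each 2850 mm tall and 122 mm thick, enclosing a footprint 2600 mm (x) by 3390 mm (y) outside-to-outside, with no floor or roof. The front and back walls (the −y and +y sides) span the full width; the two side walls fit between them.


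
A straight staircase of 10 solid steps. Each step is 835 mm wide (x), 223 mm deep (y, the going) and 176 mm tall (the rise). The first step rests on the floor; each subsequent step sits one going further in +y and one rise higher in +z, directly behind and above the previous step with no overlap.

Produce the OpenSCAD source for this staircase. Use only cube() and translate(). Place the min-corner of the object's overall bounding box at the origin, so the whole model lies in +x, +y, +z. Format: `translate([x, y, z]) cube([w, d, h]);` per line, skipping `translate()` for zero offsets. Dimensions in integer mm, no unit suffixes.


cube([835, 223, 176]);
translate([0, 223, 176]) cube([835, 223, 176]);
translate([0, 446, 352]) cube([835, 223, 176]);
translate([0, 669, 528]) cube([835, 223, 176]);
translate([0, 892, 704]) cube([835, 223, 176]);
translate([0, 1115, 880]) cube([835, 223, 176]);
translate([0, 1338, 1056]) cube([835, 223, 176]);
translate([0, 1561, 1232]) cube([835, 223, 176]);
translate([0, 1784, 1408]) cube([835, 223, 176]);
translate([0, 2007, 1584]) cube([835, 223, 176]);
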